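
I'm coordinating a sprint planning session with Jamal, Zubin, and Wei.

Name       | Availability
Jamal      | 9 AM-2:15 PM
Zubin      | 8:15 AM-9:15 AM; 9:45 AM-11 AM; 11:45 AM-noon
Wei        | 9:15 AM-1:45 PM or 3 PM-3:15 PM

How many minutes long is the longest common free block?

Jamal ∩ Zubin: 09:00-09:15, 09:45-11:00, 11:45-12:00.
Jamal ∩ Zubin ∩ Wei: 09:45-11:00, 11:45-12:00.
So the common availability across everyone is 09:45-11:00, 11:45-12:00.
The longest is 09:45-11:00 at 75 minutes.

75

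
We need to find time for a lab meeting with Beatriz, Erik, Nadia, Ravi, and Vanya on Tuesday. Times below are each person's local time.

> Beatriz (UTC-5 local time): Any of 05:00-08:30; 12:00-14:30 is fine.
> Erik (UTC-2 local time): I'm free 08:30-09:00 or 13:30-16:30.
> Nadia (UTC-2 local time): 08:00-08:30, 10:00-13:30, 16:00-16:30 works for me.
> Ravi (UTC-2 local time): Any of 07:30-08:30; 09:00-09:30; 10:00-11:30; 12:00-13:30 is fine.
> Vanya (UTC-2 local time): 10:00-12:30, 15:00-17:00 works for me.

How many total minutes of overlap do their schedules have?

0

Beatriz in UTC: 10:00-13:30, 17:00-19:30 (add 5h to convert from UTC-5).
Erik in UTC: 10:30-11:00, 15:30-18:30 (add 2h to convert from UTC-2).
Nadia in UTC: 10:00-10:30, 12:00-15:30, 18:00-18:30 (add 2h to convert from UTC-2).
Ravi in UTC: 09:30-10:30, 11:00-11:30, 12:00-13:30, 14:00-15:30 (add 2h to convert from UTC-2).
Vanya in UTC: 12:00-14:30, 17:00-19:00 (add 2h to convert from UTC-2).
Beatriz ∩ Erik: 10:30-11:00, 17:00-18:30.
Beatriz ∩ Erik ∩ Nadia: 18:00-18:30.
Beatriz ∩ Erik ∩ Nadia ∩ Ravi: ∅.
Beatriz ∩ Erik ∩ Nadia ∩ Ravi ∩ Vanya: ∅.
There is no time when everyone is free.
There is no common window, so the total is 0 minutes.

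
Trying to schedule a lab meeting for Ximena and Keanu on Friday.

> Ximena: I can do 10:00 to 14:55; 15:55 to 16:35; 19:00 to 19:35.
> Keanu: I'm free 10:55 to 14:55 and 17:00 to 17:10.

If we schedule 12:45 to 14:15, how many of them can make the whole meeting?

Ximena and Keanu can make the full 12:45-14:15 slot — that's 2.

2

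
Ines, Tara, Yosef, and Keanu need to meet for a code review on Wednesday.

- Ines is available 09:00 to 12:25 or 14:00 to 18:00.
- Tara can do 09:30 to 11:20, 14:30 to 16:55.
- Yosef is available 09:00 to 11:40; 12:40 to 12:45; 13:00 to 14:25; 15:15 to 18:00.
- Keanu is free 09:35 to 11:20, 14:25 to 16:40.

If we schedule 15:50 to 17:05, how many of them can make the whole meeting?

2

Ines and Yosef can make the full 15:50-17:05 slot — that's 2.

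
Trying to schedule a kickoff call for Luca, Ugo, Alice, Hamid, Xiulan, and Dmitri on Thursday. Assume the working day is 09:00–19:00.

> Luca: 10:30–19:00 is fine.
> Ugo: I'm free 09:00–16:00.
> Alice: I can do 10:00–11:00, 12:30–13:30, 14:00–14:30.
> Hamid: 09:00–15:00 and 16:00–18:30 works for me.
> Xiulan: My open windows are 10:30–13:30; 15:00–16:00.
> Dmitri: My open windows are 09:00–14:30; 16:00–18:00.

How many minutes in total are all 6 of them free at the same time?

Luca ∩ Ugo: 10:30-16:00.
Luca ∩ Ugo ∩ Alice: 10:30-11:00, 12:30-13:30, 14:00-14:30.
Luca ∩ Ugo ∩ Alice ∩ Hamid: 10:30-11:00, 12:30-13:30, 14:00-14:30.
Luca ∩ Ugo ∩ Alice ∩ Hamid ∩ Xiulan: 10:30-11:00, 12:30-13:30.
Luca ∩ Ugo ∩ Alice ∩ Hamid ∩ Xiulan ∩ Dmitri: 10:30-11:00, 12:30-13:30.
Summing the common windows: 30 + 60 = 90 minutes.

90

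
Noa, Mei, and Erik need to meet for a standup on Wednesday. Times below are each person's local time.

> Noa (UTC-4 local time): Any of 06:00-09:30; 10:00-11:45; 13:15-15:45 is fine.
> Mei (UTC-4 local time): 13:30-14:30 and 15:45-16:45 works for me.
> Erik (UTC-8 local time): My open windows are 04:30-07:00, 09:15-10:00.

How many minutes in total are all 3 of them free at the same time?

30

Noa in UTC: 10:00-13:30, 14:00-15:45, 17:15-19:45 (add 4h to convert from UTC-4).
Mei in UTC: 17:30-18:30, 19:45-20:45 (add 4h to convert from UTC-4).
Erik in UTC: 12:30-15:00, 17:15-18:00 (add 8h to convert from UTC-8).
Noa ∩ Mei: 17:30-18:30.
Noa ∩ Mei ∩ Erik: 17:30-18:00.
Those are the intersection windows.
That's a single block of 30 minutes.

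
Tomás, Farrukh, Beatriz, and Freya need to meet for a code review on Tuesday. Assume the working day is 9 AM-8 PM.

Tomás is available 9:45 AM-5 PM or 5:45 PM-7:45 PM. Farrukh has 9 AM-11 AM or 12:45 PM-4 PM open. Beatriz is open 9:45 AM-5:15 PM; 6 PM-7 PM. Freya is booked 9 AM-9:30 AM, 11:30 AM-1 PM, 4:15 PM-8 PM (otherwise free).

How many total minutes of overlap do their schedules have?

255

Tomás free: 09:45-17:00, 17:45-19:45.
Farrukh free: 09:00-11:00, 12:45-16:00.
Beatriz free: 09:45-17:15, 18:00-19:00.
Freya free: 09:30-11:30, 13:00-16:15 (invert busy blocks within the working day).
Tomás ∩ Farrukh: 09:45-11:00, 12:45-16:00.
Tomás ∩ Farrukh ∩ Beatriz: 09:45-11:00, 12:45-16:00.
Tomás ∩ Farrukh ∩ Beatriz ∩ Freya: 09:45-11:00, 13:00-16:00.
Summing the common windows: 75 + 180 = 255 minutes.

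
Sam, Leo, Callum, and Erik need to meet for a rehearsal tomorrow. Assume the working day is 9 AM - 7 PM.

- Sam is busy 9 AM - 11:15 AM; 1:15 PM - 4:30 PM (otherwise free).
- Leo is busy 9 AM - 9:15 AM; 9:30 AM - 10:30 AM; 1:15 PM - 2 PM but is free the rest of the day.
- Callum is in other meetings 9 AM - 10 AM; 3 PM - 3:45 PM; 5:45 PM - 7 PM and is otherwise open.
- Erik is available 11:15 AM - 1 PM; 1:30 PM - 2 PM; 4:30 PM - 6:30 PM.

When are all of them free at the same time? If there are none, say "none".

Sam free: 11:15-13:15, 16:30-19:00 (invert busy blocks within the working day).
Leo free: 09:15-09:30, 10:30-13:15, 14:00-19:00 (invert busy blocks within the working day).
Callum free: 10:00-15:00, 15:45-17:45 (invert busy blocks within the working day).
Erik free: 11:15-13:00, 13:30-14:00, 16:30-18:30.
Sam ∩ Leo: 11:15-13:15, 16:30-19:00.
Sam ∩ Leo ∩ Callum: 11:15-13:15, 16:30-17:45.
Sam ∩ Leo ∩ Callum ∩ Erik: 11:15-13:00, 16:30-17:45.

11:15-13:00, 16:30-17:45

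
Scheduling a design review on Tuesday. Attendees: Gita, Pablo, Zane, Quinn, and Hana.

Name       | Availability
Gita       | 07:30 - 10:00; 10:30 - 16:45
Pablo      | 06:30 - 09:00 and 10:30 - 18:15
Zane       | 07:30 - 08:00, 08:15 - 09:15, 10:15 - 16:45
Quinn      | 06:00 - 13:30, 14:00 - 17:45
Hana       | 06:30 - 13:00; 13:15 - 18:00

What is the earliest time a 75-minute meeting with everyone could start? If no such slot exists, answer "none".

10:30

Gita ∩ Pablo: 07:30-09:00, 10:30-16:45.
Gita ∩ Pablo ∩ Zane: 07:30-08:00, 08:15-09:00, 10:30-16:45.
Gita ∩ Pablo ∩ Zane ∩ Quinn: 07:30-08:00, 08:15-09:00, 10:30-13:30, 14:00-16:45.
Gita ∩ Pablo ∩ Zane ∩ Quinn ∩ Hana: 07:30-08:00, 08:15-09:00, 10:30-13:00, 13:15-13:30, 14:00-16:45.
Those are the intersection windows.
The first common window of at least 75 minutes is 10:30-13:00, so the earliest start is 10:30.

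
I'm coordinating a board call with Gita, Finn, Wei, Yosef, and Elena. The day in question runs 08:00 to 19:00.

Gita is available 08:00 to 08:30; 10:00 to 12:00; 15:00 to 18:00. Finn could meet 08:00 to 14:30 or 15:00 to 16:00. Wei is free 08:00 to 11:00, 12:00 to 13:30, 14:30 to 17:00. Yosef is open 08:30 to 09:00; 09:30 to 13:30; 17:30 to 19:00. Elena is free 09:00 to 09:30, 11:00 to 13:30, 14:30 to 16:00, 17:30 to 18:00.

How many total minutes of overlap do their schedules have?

Gita ∩ Finn: 08:00-08:30, 10:00-12:00, 15:00-16:00.
Gita ∩ Finn ∩ Wei: 08:00-08:30, 10:00-11:00, 15:00-16:00.
Gita ∩ Finn ∩ Wei ∩ Yosef: 10:00-11:00.
Gita ∩ Finn ∩ Wei ∩ Yosef ∩ Elena: ∅.
There is no time when everyone is free.
There is no common window, so the total is 0 minutes.

0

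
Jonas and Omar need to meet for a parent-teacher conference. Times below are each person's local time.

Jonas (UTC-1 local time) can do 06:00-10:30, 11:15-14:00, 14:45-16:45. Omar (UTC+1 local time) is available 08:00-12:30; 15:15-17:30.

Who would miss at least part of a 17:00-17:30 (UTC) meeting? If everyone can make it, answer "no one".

Omar

Jonas in UTC: 07:00-11:30, 12:15-15:00, 15:45-17:45 (add 1h to convert from UTC-1).
Omar in UTC: 07:00-11:30, 14:15-16:30 (subtract 1h to convert from UTC+1).
Jonas: free for 17:00-17:30. Omar: not fully free for 17:00-17:30.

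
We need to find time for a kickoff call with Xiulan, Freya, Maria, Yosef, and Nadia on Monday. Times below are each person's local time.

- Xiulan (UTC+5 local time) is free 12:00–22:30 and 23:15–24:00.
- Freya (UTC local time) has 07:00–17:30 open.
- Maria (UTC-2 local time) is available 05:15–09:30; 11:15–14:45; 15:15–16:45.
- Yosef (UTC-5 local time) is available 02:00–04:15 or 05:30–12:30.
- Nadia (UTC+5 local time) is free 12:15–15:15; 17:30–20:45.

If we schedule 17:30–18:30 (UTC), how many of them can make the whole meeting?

1

Xiulan in UTC: 07:00-17:30, 18:15-19:00 (subtract 5h to convert from UTC+5).
Freya in UTC: 07:00-17:30.
Maria in UTC: 07:15-11:30, 13:15-16:45, 17:15-18:45 (add 2h to convert from UTC-2).
Yosef in UTC: 07:00-09:15, 10:30-17:30 (add 5h to convert from UTC-5).
Nadia in UTC: 07:15-10:15, 12:30-15:45 (subtract 5h to convert from UTC+5).
Maria can make the full 17:30-18:30 slot — that's 1.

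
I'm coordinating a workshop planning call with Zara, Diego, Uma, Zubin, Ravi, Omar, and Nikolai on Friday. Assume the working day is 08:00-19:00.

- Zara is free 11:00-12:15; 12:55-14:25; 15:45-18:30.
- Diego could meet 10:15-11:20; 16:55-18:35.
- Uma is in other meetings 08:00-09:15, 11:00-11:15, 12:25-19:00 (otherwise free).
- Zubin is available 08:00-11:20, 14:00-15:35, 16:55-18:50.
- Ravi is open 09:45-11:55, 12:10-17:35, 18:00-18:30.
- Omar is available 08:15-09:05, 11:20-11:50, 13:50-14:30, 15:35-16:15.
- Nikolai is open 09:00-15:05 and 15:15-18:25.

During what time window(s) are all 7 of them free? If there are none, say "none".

none

Zara free: 11:00-12:15, 12:55-14:25, 15:45-18:30.
Diego free: 10:15-11:20, 16:55-18:35.
Uma free: 09:15-11:00, 11:15-12:25 (invert busy blocks within the working day).
Zubin free: 08:00-11:20, 14:00-15:35, 16:55-18:50.
Ravi free: 09:45-11:55, 12:10-17:35, 18:00-18:30.
Omar free: 08:15-09:05, 11:20-11:50, 13:50-14:30, 15:35-16:15.
Nikolai free: 09:00-15:05, 15:15-18:25.
Zara ∩ Diego: 11:00-11:20, 16:55-18:30.
Zara ∩ Diego ∩ Uma: 11:15-11:20.
Zara ∩ Diego ∩ Uma ∩ Zubin: 11:15-11:20.
Zara ∩ Diego ∩ Uma ∩ Zubin ∩ Ravi: 11:15-11:20.
Zara ∩ Diego ∩ Uma ∩ Zubin ∩ Ravi ∩ Omar: ∅.
Zara ∩ Diego ∩ Uma ∩ Zubin ∩ Ravi ∩ Omar ∩ Nikolai: ∅.
There is no time when everyone is free.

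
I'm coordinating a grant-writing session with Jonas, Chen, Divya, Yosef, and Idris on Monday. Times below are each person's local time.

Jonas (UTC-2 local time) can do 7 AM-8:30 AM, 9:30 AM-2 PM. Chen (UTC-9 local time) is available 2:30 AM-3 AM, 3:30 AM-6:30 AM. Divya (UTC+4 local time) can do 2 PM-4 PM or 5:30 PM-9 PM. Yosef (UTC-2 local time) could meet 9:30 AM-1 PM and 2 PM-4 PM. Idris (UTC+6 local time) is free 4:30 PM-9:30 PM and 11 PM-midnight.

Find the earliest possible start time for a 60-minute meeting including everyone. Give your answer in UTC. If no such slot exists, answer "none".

13:30

Jonas in UTC: 09:00-10:30, 11:30-16:00 (add 2h to convert from UTC-2).
Chen in UTC: 11:30-12:00, 12:30-15:30 (add 9h to convert from UTC-9).
Divya in UTC: 10:00-12:00, 13:30-17:00 (subtract 4h to convert from UTC+4).
Yosef in UTC: 11:30-15:00, 16:00-18:00 (add 2h to convert from UTC-2).
Idris in UTC: 10:30-15:30, 17:00-18:00 (subtract 6h to convert from UTC+6).
Jonas ∩ Chen: 11:30-12:00, 12:30-15:30.
Jonas ∩ Chen ∩ Divya: 11:30-12:00, 13:30-15:30.
Jonas ∩ Chen ∩ Divya ∩ Yosef: 11:30-12:00, 13:30-15:00.
Jonas ∩ Chen ∩ Divya ∩ Yosef ∩ Idris: 11:30-12:00, 13:30-15:00.
The first common window of at least 60 minutes is 13:30-15:00, so the earliest start is 13:30.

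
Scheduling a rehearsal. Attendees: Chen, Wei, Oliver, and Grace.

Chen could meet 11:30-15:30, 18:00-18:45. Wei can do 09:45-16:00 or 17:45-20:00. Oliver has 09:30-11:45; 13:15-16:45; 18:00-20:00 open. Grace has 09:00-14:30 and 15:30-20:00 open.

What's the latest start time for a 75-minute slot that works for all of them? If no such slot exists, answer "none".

Chen ∩ Wei: 11:30-15:30, 18:00-18:45.
Chen ∩ Wei ∩ Oliver: 11:30-11:45, 13:15-15:30, 18:00-18:45.
Chen ∩ Wei ∩ Oliver ∩ Grace: 11:30-11:45, 13:15-14:30, 18:00-18:45.
The last common window of at least 75 minutes is 13:15-14:30; a 75-minute meeting can start as late as 13:15 and still end by 14:30.

13:15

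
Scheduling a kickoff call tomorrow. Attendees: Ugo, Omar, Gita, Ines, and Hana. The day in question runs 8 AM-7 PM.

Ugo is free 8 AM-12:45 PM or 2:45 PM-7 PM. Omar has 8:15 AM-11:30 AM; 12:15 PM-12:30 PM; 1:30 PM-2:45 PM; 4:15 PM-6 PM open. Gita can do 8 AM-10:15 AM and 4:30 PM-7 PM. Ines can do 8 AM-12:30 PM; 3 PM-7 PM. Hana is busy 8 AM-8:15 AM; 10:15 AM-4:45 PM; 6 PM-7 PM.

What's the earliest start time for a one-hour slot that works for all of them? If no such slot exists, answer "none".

08:15

Ugo free: 08:00-12:45, 14:45-19:00.
Omar free: 08:15-11:30, 12:15-12:30, 13:30-14:45, 16:15-18:00.
Gita free: 08:00-10:15, 16:30-19:00.
Ines free: 08:00-12:30, 15:00-19:00.
Hana free: 08:15-10:15, 16:45-18:00 (invert busy blocks within the working day).
Ugo ∩ Omar: 08:15-11:30, 12:15-12:30, 16:15-18:00.
Ugo ∩ Omar ∩ Gita: 08:15-10:15, 16:30-18:00.
Ugo ∩ Omar ∩ Gita ∩ Ines: 08:15-10:15, 16:30-18:00.
Ugo ∩ Omar ∩ Gita ∩ Ines ∩ Hana: 08:15-10:15, 16:45-18:00.
So the common availability across everyone is 08:15-10:15, 16:45-18:00.
The first common window of at least 60 minutes is 08:15-10:15, so the earliest start is 08:15.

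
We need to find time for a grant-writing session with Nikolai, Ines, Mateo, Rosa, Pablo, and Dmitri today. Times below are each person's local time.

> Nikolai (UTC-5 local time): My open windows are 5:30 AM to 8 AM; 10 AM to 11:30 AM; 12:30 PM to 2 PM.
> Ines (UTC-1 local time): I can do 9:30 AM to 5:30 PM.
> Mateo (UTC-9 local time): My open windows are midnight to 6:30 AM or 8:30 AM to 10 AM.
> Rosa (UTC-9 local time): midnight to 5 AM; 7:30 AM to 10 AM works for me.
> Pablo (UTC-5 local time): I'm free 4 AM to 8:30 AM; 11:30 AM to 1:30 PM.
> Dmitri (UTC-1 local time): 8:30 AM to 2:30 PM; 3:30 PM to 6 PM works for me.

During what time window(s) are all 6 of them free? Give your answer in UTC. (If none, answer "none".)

10:30-13:00, 17:30-18:30

Nikolai in UTC: 10:30-13:00, 15:00-16:30, 17:30-19:00 (add 5h to convert from UTC-5).
Ines in UTC: 10:30-18:30 (add 1h to convert from UTC-1).
Mateo in UTC: 09:00-15:30, 17:30-19:00 (add 9h to convert from UTC-9).
Rosa in UTC: 09:00-14:00, 16:30-19:00 (add 9h to convert from UTC-9).
Pablo in UTC: 09:00-13:30, 16:30-18:30 (add 5h to convert from UTC-5).
Dmitri in UTC: 09:30-15:30, 16:30-19:00 (add 1h to convert from UTC-1).
Nikolai ∩ Ines: 10:30-13:00, 15:00-16:30, 17:30-18:30.
Nikolai ∩ Ines ∩ Mateo: 10:30-13:00, 15:00-15:30, 17:30-18:30.
Nikolai ∩ Ines ∩ Mateo ∩ Rosa: 10:30-13:00, 17:30-18:30.
Nikolai ∩ Ines ∩ Mateo ∩ Rosa ∩ Pablo: 10:30-13:00, 17:30-18:30.
Nikolai ∩ Ines ∩ Mateo ∩ Rosa ∩ Pablo ∩ Dmitri: 10:30-13:00, 17:30-18:30.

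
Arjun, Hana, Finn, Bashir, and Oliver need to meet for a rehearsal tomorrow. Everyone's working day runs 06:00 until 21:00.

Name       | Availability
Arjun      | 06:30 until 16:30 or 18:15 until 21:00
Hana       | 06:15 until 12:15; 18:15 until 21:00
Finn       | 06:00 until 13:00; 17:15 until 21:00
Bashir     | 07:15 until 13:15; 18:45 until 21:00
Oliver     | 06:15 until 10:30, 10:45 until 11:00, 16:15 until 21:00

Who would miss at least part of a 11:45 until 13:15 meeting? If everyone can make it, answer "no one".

Finn, Hana, Oliver

Arjun: free for 11:45-13:15. Hana: not fully free for 11:45-13:15. Finn: not fully free for 11:45-13:15. Bashir: free for 11:45-13:15. Oliver: not fully free for 11:45-13:15.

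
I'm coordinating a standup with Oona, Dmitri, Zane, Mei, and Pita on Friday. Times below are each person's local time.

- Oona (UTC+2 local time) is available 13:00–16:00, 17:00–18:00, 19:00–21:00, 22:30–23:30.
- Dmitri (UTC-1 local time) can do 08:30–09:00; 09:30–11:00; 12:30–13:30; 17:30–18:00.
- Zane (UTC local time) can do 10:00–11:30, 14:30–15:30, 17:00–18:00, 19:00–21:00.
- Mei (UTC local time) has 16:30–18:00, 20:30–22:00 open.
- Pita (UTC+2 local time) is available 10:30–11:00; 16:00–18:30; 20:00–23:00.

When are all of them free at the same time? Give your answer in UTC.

Oona in UTC: 11:00-14:00, 15:00-16:00, 17:00-19:00, 20:30-21:30 (subtract 2h to convert from UTC+2).
Dmitri in UTC: 09:30-10:00, 10:30-12:00, 13:30-14:30, 18:30-19:00 (add 1h to convert from UTC-1).
Zane in UTC: 10:00-11:30, 14:30-15:30, 17:00-18:00, 19:00-21:00.
Mei in UTC: 16:30-18:00, 20:30-22:00.
Pita in UTC: 08:30-09:00, 14:00-16:30, 18:00-21:00 (subtract 2h to convert from UTC+2).
Oona ∩ Dmitri: 11:00-12:00, 13:30-14:00, 18:30-19:00.
Oona ∩ Dmitri ∩ Zane: 11:00-11:30.
Oona ∩ Dmitri ∩ Zane ∩ Mei: ∅.
Oona ∩ Dmitri ∩ Zane ∩ Mei ∩ Pita: ∅.
There is no time when everyone is free.

none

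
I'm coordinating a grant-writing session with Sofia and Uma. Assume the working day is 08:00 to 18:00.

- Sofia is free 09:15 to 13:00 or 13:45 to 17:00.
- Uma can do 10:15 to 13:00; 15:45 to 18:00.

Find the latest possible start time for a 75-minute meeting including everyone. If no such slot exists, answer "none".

15:45

Sofia ∩ Uma: 10:15-13:00, 15:45-17:00.
The last common window of at least 75 minutes is 15:45-17:00; a 75-minute meeting can start as late as 15:45 and still end by 17:00.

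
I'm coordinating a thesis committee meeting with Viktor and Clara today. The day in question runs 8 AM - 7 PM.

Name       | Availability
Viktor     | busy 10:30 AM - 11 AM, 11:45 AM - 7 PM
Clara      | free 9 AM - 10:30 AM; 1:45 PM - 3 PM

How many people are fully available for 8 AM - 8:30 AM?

Viktor free: 08:00-10:30, 11:00-11:45 (invert busy blocks within the working day).
Clara free: 09:00-10:30, 13:45-15:00.
Viktor can make the full 08:00-08:30 slot — that's 1.

1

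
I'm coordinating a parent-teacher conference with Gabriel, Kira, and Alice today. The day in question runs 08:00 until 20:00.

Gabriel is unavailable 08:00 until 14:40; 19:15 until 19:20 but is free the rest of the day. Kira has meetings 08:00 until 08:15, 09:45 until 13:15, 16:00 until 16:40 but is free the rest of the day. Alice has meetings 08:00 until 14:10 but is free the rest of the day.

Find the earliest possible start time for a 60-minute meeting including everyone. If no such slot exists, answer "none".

Gabriel free: 14:40-19:15, 19:20-20:00 (invert busy blocks within the working day).
Kira free: 08:15-09:45, 13:15-16:00, 16:40-20:00 (invert busy blocks within the working day).
Alice free: 14:10-20:00 (invert busy blocks within the working day).
Gabriel ∩ Kira: 14:40-16:00, 16:40-19:15, 19:20-20:00.
Gabriel ∩ Kira ∩ Alice: 14:40-16:00, 16:40-19:15, 19:20-20:00.
So the common availability across everyone is 14:40-16:00, 16:40-19:15, 19:20-20:00.
The first common window of at least 60 minutes is 14:40-16:00, so the earliest start is 14:40.

14:40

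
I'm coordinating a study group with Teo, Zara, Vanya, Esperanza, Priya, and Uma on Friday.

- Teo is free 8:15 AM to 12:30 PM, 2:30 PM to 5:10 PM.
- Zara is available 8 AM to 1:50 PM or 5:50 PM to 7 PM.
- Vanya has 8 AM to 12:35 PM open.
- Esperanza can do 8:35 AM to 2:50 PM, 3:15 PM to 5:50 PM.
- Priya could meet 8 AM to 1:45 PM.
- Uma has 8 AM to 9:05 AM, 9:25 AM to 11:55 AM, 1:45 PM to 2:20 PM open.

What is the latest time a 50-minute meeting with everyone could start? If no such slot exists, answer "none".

11:05

Teo ∩ Zara: 08:15-12:30.
Teo ∩ Zara ∩ Vanya: 08:15-12:30.
Teo ∩ Zara ∩ Vanya ∩ Esperanza: 08:35-12:30.
Teo ∩ Zara ∩ Vanya ∩ Esperanza ∩ Priya: 08:35-12:30.
Teo ∩ Zara ∩ Vanya ∩ Esperanza ∩ Priya ∩ Uma: 08:35-09:05, 09:25-11:55.
The last common window of at least 50 minutes is 09:25-11:55; a 50-minute meeting can start as late as 11:05 and still end by 11:55.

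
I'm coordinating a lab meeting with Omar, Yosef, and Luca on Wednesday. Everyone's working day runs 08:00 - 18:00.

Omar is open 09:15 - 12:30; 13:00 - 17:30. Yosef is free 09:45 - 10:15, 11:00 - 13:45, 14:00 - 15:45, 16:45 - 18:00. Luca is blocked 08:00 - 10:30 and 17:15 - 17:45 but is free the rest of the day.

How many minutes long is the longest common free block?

Omar free: 09:15-12:30, 13:00-17:30.
Yosef free: 09:45-10:15, 11:00-13:45, 14:00-15:45, 16:45-18:00.
Luca free: 10:30-17:15, 17:45-18:00 (invert busy blocks within the working day).
Omar ∩ Yosef: 09:45-10:15, 11:00-12:30, 13:00-13:45, 14:00-15:45, 16:45-17:30.
Omar ∩ Yosef ∩ Luca: 11:00-12:30, 13:00-13:45, 14:00-15:45, 16:45-17:15.
The longest is 14:00-15:45 at 105 minutes.

105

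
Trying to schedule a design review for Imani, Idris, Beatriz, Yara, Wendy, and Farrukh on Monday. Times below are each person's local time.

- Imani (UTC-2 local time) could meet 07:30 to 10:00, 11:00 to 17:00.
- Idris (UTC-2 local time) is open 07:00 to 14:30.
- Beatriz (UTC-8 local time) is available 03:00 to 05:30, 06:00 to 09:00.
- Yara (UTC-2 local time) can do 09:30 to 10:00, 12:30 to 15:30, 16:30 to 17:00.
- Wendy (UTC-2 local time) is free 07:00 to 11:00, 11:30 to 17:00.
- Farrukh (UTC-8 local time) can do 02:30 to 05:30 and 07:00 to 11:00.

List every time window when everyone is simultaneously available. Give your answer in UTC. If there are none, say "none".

11:30-12:00, 15:00-16:30

Imani in UTC: 09:30-12:00, 13:00-19:00 (add 2h to convert from UTC-2).
Idris in UTC: 09:00-16:30 (add 2h to convert from UTC-2).
Beatriz in UTC: 11:00-13:30, 14:00-17:00 (add 8h to convert from UTC-8).
Yara in UTC: 11:30-12:00, 14:30-17:30, 18:30-19:00 (add 2h to convert from UTC-2).
Wendy in UTC: 09:00-13:00, 13:30-19:00 (add 2h to convert from UTC-2).
Farrukh in UTC: 10:30-13:30, 15:00-19:00 (add 8h to convert from UTC-8).
Imani ∩ Idris: 09:30-12:00, 13:00-16:30.
Imani ∩ Idris ∩ Beatriz: 11:00-12:00, 13:00-13:30, 14:00-16:30.
Imani ∩ Idris ∩ Beatriz ∩ Yara: 11:30-12:00, 14:30-16:30.
Imani ∩ Idris ∩ Beatriz ∩ Yara ∩ Wendy: 11:30-12:00, 14:30-16:30.
Imani ∩ Idris ∩ Beatriz ∩ Yara ∩ Wendy ∩ Farrukh: 11:30-12:00, 15:00-16:30.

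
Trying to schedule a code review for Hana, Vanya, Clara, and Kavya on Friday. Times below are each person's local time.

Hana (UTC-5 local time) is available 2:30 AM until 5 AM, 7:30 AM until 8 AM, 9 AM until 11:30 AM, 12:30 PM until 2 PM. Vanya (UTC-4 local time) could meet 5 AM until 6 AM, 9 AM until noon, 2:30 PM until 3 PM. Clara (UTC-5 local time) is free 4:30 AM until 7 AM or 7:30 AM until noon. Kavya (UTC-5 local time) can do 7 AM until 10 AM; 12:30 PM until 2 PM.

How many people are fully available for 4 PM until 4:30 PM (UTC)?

2

Hana in UTC: 07:30-10:00, 12:30-13:00, 14:00-16:30, 17:30-19:00 (add 5h to convert from UTC-5).
Vanya in UTC: 09:00-10:00, 13:00-16:00, 18:30-19:00 (add 4h to convert from UTC-4).
Clara in UTC: 09:30-12:00, 12:30-17:00 (add 5h to convert from UTC-5).
Kavya in UTC: 12:00-15:00, 17:30-19:00 (add 5h to convert from UTC-5).
Hana and Clara can make the full 16:00-16:30 slot — that's 2.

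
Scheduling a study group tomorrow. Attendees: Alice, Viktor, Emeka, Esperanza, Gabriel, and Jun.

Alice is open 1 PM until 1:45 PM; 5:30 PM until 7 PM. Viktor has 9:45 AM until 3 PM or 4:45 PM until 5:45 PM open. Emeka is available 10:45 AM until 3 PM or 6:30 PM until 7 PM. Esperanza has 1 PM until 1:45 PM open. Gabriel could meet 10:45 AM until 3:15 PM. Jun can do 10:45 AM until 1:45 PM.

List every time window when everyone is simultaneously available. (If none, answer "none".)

Alice ∩ Viktor: 13:00-13:45, 17:30-17:45.
Alice ∩ Viktor ∩ Emeka: 13:00-13:45.
Alice ∩ Viktor ∩ Emeka ∩ Esperanza: 13:00-13:45.
Alice ∩ Viktor ∩ Emeka ∩ Esperanza ∩ Gabriel: 13:00-13:45.
Alice ∩ Viktor ∩ Emeka ∩ Esperanza ∩ Gabriel ∩ Jun: 13:00-13:45.
So the common availability across everyone is 13:00-13:45.

13:00-13:45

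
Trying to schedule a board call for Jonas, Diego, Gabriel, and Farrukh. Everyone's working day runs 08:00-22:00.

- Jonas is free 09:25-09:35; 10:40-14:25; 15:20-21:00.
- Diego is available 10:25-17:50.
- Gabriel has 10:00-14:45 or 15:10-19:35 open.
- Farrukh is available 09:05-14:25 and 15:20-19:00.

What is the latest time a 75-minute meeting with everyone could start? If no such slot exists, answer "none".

Jonas ∩ Diego: 10:40-14:25, 15:20-17:50.
Jonas ∩ Diego ∩ Gabriel: 10:40-14:25, 15:20-17:50.
Jonas ∩ Diego ∩ Gabriel ∩ Farrukh: 10:40-14:25, 15:20-17:50.
The last common window of at least 75 minutes is 15:20-17:50; a 75-minute meeting can start as late as 16:35 and still end by 17:50.

16:35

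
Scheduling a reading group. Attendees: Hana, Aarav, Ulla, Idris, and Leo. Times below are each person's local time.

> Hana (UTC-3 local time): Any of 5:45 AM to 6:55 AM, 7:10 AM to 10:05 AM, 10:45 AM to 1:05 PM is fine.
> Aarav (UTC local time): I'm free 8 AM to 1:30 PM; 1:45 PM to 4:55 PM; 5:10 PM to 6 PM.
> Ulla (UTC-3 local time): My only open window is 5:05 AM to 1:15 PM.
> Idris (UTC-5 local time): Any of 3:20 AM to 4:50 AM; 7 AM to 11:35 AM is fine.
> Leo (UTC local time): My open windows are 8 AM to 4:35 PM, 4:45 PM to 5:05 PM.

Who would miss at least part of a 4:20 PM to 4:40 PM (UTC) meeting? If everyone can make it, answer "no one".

Hana, Idris, Leo, Ulla

Hana in UTC: 08:45-09:55, 10:10-13:05, 13:45-16:05 (add 3h to convert from UTC-3).
Aarav in UTC: 08:00-13:30, 13:45-16:55, 17:10-18:00.
Ulla in UTC: 08:05-16:15 (add 3h to convert from UTC-3).
Idris in UTC: 08:20-09:50, 12:00-16:35 (add 5h to convert from UTC-5).
Leo in UTC: 08:00-16:35, 16:45-17:05.
Hana: not fully free for 16:20-16:40. Aarav: free for 16:20-16:40. Ulla: not fully free for 16:20-16:40. Idris: not fully free for 16:20-16:40. Leo: not fully free for 16:20-16:40.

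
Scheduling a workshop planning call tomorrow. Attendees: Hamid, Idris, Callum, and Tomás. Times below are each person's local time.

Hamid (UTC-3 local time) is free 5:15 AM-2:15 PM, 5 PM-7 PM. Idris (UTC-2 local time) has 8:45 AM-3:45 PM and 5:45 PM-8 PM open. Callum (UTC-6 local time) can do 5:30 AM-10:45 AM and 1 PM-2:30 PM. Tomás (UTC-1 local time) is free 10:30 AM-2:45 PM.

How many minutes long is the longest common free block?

255

Hamid in UTC: 08:15-17:15, 20:00-22:00 (add 3h to convert from UTC-3).
Idris in UTC: 10:45-17:45, 19:45-22:00 (add 2h to convert from UTC-2).
Callum in UTC: 11:30-16:45, 19:00-20:30 (add 6h to convert from UTC-6).
Tomás in UTC: 11:30-15:45 (add 1h to convert from UTC-1).
Hamid ∩ Idris: 10:45-17:15, 20:00-22:00.
Hamid ∩ Idris ∩ Callum: 11:30-16:45, 20:00-20:30.
Hamid ∩ Idris ∩ Callum ∩ Tomás: 11:30-15:45.
Those are the intersection windows.
The longest is 11:30-15:45 at 255 minutes.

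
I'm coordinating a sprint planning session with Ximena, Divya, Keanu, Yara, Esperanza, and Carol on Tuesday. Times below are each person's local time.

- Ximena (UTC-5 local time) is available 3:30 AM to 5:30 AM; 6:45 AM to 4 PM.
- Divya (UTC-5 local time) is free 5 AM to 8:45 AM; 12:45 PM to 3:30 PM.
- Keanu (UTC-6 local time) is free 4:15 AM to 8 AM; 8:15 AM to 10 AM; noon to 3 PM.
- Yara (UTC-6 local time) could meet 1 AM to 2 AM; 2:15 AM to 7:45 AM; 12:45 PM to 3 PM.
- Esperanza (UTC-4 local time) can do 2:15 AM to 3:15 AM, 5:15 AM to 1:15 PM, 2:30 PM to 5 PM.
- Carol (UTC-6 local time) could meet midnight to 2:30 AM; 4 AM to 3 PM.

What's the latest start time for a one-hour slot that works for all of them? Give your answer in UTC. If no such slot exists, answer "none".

Ximena in UTC: 08:30-10:30, 11:45-21:00 (add 5h to convert from UTC-5).
Divya in UTC: 10:00-13:45, 17:45-20:30 (add 5h to convert from UTC-5).
Keanu in UTC: 10:15-14:00, 14:15-16:00, 18:00-21:00 (add 6h to convert from UTC-6).
Yara in UTC: 07:00-08:00, 08:15-13:45, 18:45-21:00 (add 6h to convert from UTC-6).
Esperanza in UTC: 06:15-07:15, 09:15-17:15, 18:30-21:00 (add 4h to convert from UTC-4).
Carol in UTC: 06:00-08:30, 10:00-21:00 (add 6h to convert from UTC-6).
Ximena ∩ Divya: 10:00-10:30, 11:45-13:45, 17:45-20:30.
Ximena ∩ Divya ∩ Keanu: 10:15-10:30, 11:45-13:45, 18:00-20:30.
Ximena ∩ Divya ∩ Keanu ∩ Yara: 10:15-10:30, 11:45-13:45, 18:45-20:30.
Ximena ∩ Divya ∩ Keanu ∩ Yara ∩ Esperanza: 10:15-10:30, 11:45-13:45, 18:45-20:30.
Ximena ∩ Divya ∩ Keanu ∩ Yara ∩ Esperanza ∩ Carol: 10:15-10:30, 11:45-13:45, 18:45-20:30.
The last common window of at least 60 minutes is 18:45-20:30; a 60-minute meeting can start as late as 19:30 and still end by 20:30.

19:30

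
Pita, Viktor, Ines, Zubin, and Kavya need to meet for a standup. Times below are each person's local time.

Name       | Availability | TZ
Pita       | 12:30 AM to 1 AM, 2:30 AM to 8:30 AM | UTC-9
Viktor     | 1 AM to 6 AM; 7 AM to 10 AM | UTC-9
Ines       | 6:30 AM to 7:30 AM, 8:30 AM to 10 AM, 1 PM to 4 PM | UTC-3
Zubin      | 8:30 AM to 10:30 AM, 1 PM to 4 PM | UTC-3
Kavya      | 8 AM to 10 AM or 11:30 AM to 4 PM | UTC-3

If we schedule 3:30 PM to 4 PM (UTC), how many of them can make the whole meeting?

2

Pita in UTC: 09:30-10:00, 11:30-17:30 (add 9h to convert from UTC-9).
Viktor in UTC: 10:00-15:00, 16:00-19:00 (add 9h to convert from UTC-9).
Ines in UTC: 09:30-10:30, 11:30-13:00, 16:00-19:00 (add 3h to convert from UTC-3).
Zubin in UTC: 11:30-13:30, 16:00-19:00 (add 3h to convert from UTC-3).
Kavya in UTC: 11:00-13:00, 14:30-19:00 (add 3h to convert from UTC-3).
Pita and Kavya can make the full 15:30-16:00 slot — that's 2.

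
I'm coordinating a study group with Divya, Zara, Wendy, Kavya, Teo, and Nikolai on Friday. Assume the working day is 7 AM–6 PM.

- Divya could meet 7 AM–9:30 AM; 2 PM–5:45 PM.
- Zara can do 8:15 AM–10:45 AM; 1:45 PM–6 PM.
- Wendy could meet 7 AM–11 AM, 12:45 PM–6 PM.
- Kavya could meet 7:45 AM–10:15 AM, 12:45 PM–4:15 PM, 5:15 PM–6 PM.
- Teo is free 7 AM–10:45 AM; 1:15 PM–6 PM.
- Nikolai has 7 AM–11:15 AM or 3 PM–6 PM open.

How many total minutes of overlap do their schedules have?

180

Divya ∩ Zara: 08:15-09:30, 14:00-17:45.
Divya ∩ Zara ∩ Wendy: 08:15-09:30, 14:00-17:45.
Divya ∩ Zara ∩ Wendy ∩ Kavya: 08:15-09:30, 14:00-16:15, 17:15-17:45.
Divya ∩ Zara ∩ Wendy ∩ Kavya ∩ Teo: 08:15-09:30, 14:00-16:15, 17:15-17:45.
Divya ∩ Zara ∩ Wendy ∩ Kavya ∩ Teo ∩ Nikolai: 08:15-09:30, 15:00-16:15, 17:15-17:45.
So the common availability across everyone is 08:15-09:30, 15:00-16:15, 17:15-17:45.
Summing the common windows: 75 + 75 + 30 = 180 minutes.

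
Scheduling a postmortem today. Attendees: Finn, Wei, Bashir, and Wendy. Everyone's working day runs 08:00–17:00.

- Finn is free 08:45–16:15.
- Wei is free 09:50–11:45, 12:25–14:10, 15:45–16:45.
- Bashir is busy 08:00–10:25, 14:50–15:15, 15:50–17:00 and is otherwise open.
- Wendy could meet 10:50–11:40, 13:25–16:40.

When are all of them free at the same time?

Finn free: 08:45-16:15.
Wei free: 09:50-11:45, 12:25-14:10, 15:45-16:45.
Bashir free: 10:25-14:50, 15:15-15:50 (invert busy blocks within the working day).
Wendy free: 10:50-11:40, 13:25-16:40.
Finn ∩ Wei: 09:50-11:45, 12:25-14:10, 15:45-16:15.
Finn ∩ Wei ∩ Bashir: 10:25-11:45, 12:25-14:10, 15:45-15:50.
Finn ∩ Wei ∩ Bashir ∩ Wendy: 10:50-11:40, 13:25-14:10, 15:45-15:50.

10:50-11:40, 13:25-14:10, 15:45-15:50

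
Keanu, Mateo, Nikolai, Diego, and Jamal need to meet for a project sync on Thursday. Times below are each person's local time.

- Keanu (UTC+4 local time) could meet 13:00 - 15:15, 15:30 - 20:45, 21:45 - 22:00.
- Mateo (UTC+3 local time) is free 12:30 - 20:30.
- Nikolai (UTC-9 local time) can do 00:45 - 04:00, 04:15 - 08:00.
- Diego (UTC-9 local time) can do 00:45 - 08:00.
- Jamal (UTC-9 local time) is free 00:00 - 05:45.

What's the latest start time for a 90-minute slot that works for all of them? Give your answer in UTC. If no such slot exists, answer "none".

Keanu in UTC: 09:00-11:15, 11:30-16:45, 17:45-18:00 (subtract 4h to convert from UTC+4).
Mateo in UTC: 09:30-17:30 (subtract 3h to convert from UTC+3).
Nikolai in UTC: 09:45-13:00, 13:15-17:00 (add 9h to convert from UTC-9).
Diego in UTC: 09:45-17:00 (add 9h to convert from UTC-9).
Jamal in UTC: 09:00-14:45 (add 9h to convert from UTC-9).
Keanu ∩ Mateo: 09:30-11:15, 11:30-16:45.
Keanu ∩ Mateo ∩ Nikolai: 09:45-11:15, 11:30-13:00, 13:15-16:45.
Keanu ∩ Mateo ∩ Nikolai ∩ Diego: 09:45-11:15, 11:30-13:00, 13:15-16:45.
Keanu ∩ Mateo ∩ Nikolai ∩ Diego ∩ Jamal: 09:45-11:15, 11:30-13:00, 13:15-14:45.
The last common window of at least 90 minutes is 13:15-14:45; a 90-minute meeting can start as late as 13:15 and still end by 14:45.

13:15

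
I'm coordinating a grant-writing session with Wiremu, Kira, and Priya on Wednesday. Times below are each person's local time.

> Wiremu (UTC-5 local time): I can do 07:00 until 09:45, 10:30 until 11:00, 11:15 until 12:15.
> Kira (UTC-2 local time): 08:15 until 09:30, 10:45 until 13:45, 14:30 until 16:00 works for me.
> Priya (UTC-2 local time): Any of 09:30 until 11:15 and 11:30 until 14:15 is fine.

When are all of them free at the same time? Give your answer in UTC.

Wiremu in UTC: 12:00-14:45, 15:30-16:00, 16:15-17:15 (add 5h to convert from UTC-5).
Kira in UTC: 10:15-11:30, 12:45-15:45, 16:30-18:00 (add 2h to convert from UTC-2).
Priya in UTC: 11:30-13:15, 13:30-16:15 (add 2h to convert from UTC-2).
Wiremu ∩ Kira: 12:45-14:45, 15:30-15:45, 16:30-17:15.
Wiremu ∩ Kira ∩ Priya: 12:45-13:15, 13:30-14:45, 15:30-15:45.

12:45-13:15, 13:30-14:45, 15:30-15:45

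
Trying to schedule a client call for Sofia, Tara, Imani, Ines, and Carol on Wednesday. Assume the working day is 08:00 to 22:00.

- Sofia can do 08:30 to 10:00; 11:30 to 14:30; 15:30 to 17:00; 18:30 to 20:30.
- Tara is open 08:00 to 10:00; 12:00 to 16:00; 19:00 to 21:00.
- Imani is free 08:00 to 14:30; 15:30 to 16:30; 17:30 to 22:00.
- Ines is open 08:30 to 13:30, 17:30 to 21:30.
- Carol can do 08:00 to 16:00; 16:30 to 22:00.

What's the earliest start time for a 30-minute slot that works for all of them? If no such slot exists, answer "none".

Sofia ∩ Tara: 08:30-10:00, 12:00-14:30, 15:30-16:00, 19:00-20:30.
Sofia ∩ Tara ∩ Imani: 08:30-10:00, 12:00-14:30, 15:30-16:00, 19:00-20:30.
Sofia ∩ Tara ∩ Imani ∩ Ines: 08:30-10:00, 12:00-13:30, 19:00-20:30.
Sofia ∩ Tara ∩ Imani ∩ Ines ∩ Carol: 08:30-10:00, 12:00-13:30, 19:00-20:30.
Those are the intersection windows.
The first common window of at least 30 minutes is 08:30-10:00, so the earliest start is 08:30.

08:30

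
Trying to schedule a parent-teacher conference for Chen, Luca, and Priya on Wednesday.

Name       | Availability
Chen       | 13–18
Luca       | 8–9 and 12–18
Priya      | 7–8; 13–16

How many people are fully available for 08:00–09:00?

1

Luca can make the full 08:00-09:00 slot — that's 1.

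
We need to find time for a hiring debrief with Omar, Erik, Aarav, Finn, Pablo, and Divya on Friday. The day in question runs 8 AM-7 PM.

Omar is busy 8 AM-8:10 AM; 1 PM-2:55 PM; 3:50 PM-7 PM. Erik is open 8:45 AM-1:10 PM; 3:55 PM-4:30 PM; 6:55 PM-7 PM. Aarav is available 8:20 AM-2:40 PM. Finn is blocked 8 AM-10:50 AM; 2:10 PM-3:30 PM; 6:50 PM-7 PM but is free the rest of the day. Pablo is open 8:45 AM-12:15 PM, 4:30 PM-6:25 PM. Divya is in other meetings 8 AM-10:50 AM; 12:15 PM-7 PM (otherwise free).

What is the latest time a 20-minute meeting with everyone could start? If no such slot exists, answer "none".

11:55

Omar free: 08:10-13:00, 14:55-15:50 (invert busy blocks within the working day).
Erik free: 08:45-13:10, 15:55-16:30, 18:55-19:00.
Aarav free: 08:20-14:40.
Finn free: 10:50-14:10, 15:30-18:50 (invert busy blocks within the working day).
Pablo free: 08:45-12:15, 16:30-18:25.
Divya free: 10:50-12:15 (invert busy blocks within the working day).
Omar ∩ Erik: 08:45-13:00.
Omar ∩ Erik ∩ Aarav: 08:45-13:00.
Omar ∩ Erik ∩ Aarav ∩ Finn: 10:50-13:00.
Omar ∩ Erik ∩ Aarav ∩ Finn ∩ Pablo: 10:50-12:15.
Omar ∩ Erik ∩ Aarav ∩ Finn ∩ Pablo ∩ Divya: 10:50-12:15.
So the common availability across everyone is 10:50-12:15.
The last common window of at least 20 minutes is 10:50-12:15; a 20-minute meeting can start as late as 11:55 and still end by 12:15.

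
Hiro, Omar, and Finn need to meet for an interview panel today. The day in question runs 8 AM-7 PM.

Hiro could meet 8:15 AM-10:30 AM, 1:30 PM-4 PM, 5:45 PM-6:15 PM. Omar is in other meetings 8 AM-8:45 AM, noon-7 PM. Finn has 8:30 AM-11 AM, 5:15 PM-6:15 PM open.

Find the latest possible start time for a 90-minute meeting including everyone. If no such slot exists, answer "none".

09:00

Hiro free: 08:15-10:30, 13:30-16:00, 17:45-18:15.
Omar free: 08:45-12:00 (invert busy blocks within the working day).
Finn free: 08:30-11:00, 17:15-18:15.
Hiro ∩ Omar: 08:45-10:30.
Hiro ∩ Omar ∩ Finn: 08:45-10:30.
The last common window of at least 90 minutes is 08:45-10:30; a 90-minute meeting can start as late as 09:00 and still end by 10:30.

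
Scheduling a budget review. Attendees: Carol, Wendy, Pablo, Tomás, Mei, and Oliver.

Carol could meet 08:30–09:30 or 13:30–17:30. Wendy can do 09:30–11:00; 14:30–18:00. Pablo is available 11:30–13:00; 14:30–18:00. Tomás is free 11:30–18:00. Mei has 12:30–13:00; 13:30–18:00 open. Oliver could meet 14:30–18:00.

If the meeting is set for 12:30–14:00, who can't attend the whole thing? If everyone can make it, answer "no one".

Carol: not fully free for 12:30-14:00. Wendy: not fully free for 12:30-14:00. Pablo: not fully free for 12:30-14:00. Tomás: free for 12:30-14:00. Mei: not fully free for 12:30-14:00. Oliver: not fully free for 12:30-14:00.

Carol, Mei, Oliver, Pablo, Wendy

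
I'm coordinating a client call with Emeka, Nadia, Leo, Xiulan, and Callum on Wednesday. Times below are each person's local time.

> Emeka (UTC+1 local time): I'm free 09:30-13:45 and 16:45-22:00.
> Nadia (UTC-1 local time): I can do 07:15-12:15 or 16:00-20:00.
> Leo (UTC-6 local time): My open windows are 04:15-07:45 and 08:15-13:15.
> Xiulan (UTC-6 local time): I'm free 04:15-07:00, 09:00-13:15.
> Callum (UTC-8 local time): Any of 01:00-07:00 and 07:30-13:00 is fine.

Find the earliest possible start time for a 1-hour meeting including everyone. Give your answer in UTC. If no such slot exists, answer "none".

Emeka in UTC: 08:30-12:45, 15:45-21:00 (subtract 1h to convert from UTC+1).
Nadia in UTC: 08:15-13:15, 17:00-21:00 (add 1h to convert from UTC-1).
Leo in UTC: 10:15-13:45, 14:15-19:15 (add 6h to convert from UTC-6).
Xiulan in UTC: 10:15-13:00, 15:00-19:15 (add 6h to convert from UTC-6).
Callum in UTC: 09:00-15:00, 15:30-21:00 (add 8h to convert from UTC-8).
Emeka ∩ Nadia: 08:30-12:45, 17:00-21:00.
Emeka ∩ Nadia ∩ Leo: 10:15-12:45, 17:00-19:15.
Emeka ∩ Nadia ∩ Leo ∩ Xiulan: 10:15-12:45, 17:00-19:15.
Emeka ∩ Nadia ∩ Leo ∩ Xiulan ∩ Callum: 10:15-12:45, 17:00-19:15.
The first common window of at least 60 minutes is 10:15-12:45, so the earliest start is 10:15.

10:15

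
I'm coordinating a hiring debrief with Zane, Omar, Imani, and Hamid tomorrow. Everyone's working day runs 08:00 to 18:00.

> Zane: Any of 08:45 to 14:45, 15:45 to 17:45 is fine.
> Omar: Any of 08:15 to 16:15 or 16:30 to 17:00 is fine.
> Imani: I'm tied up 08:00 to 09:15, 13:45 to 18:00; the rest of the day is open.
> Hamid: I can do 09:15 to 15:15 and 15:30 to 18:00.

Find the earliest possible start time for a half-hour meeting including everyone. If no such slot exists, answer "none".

09:15

Zane free: 08:45-14:45, 15:45-17:45.
Omar free: 08:15-16:15, 16:30-17:00.
Imani free: 09:15-13:45 (invert busy blocks within the working day).
Hamid free: 09:15-15:15, 15:30-18:00.
Zane ∩ Omar: 08:45-14:45, 15:45-16:15, 16:30-17:00.
Zane ∩ Omar ∩ Imani: 09:15-13:45.
Zane ∩ Omar ∩ Imani ∩ Hamid: 09:15-13:45.
The first common window of at least 30 minutes is 09:15-13:45, so the earliest start is 09:15.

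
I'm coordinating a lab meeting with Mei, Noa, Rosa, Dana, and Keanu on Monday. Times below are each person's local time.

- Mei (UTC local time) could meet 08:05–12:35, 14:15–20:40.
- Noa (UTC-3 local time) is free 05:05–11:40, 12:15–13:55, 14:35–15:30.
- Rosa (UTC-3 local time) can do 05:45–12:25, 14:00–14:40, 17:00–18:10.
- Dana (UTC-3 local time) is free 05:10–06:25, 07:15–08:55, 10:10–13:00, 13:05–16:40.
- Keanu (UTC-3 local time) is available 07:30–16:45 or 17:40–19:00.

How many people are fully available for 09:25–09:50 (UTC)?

Mei in UTC: 08:05-12:35, 14:15-20:40.
Noa in UTC: 08:05-14:40, 15:15-16:55, 17:35-18:30 (add 3h to convert from UTC-3).
Rosa in UTC: 08:45-15:25, 17:00-17:40, 20:00-21:10 (add 3h to convert from UTC-3).
Dana in UTC: 08:10-09:25, 10:15-11:55, 13:10-16:00, 16:05-19:40 (add 3h to convert from UTC-3).
Keanu in UTC: 10:30-19:45, 20:40-22:00 (add 3h to convert from UTC-3).
Mei, Noa, and Rosa can make the full 09:25-09:50 slot — that's 3.

3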